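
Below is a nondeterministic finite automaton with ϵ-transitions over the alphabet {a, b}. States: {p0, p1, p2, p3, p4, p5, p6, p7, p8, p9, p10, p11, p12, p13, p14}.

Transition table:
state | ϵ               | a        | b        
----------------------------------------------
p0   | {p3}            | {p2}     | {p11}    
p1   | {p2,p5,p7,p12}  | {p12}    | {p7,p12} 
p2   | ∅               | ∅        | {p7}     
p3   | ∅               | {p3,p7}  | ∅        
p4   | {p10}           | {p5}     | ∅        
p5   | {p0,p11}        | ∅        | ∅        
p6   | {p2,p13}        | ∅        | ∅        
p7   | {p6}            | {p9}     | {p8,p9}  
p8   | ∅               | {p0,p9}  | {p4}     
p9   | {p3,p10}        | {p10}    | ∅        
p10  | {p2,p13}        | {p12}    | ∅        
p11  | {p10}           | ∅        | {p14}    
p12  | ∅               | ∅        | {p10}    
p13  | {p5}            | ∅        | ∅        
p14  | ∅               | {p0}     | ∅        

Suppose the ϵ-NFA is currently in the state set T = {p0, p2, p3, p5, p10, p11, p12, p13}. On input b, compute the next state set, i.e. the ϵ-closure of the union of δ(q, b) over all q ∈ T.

p0 on b → {p11}.
p2 on b → {p7}.
p11 on b → {p14}.
p12 on b → {p10}.
No b-transition from p3, p5, p10, p13.
Union after reading b: {p7, p10, p11, p14}.
Now take the ϵ-closure:
From p7 via ϵ: add p6.
From p10 via ϵ: add p2, p13.
From p13 via ϵ: add p5.
From p5 via ϵ: add p0.
From p0 via ϵ: add p3.
No new states can be added; the closed set is {p0, p2, p3, p5, p6, p7, p10, p11, p13, p14}.

{p0, p2, p3, p5, p6, p7, p10, p11, p13, p14}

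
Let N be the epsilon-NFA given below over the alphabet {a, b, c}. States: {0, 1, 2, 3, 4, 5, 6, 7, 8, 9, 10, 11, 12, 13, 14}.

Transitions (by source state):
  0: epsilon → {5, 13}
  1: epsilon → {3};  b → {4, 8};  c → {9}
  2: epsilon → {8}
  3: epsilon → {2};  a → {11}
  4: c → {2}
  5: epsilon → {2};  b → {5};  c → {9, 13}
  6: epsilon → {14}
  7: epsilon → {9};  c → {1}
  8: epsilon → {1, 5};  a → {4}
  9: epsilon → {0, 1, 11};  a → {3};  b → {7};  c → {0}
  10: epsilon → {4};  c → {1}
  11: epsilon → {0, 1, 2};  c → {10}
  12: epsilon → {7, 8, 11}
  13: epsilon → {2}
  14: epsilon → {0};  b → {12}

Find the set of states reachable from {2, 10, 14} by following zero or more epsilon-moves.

Start with {2, 10, 14}.
From 2 via epsilon: add 8.
From 10 via epsilon: add 4.
From 14 via epsilon: add 0.
From 0 via epsilon: add 5, 13.
From 8 via epsilon: add 1.
From 1 via epsilon: add 3.
No new states can be added; the closed set is {0, 1, 2, 3, 4, 5, 8, 10, 13, 14}.

{0, 1, 2, 3, 4, 5, 8, 10, 13, 14}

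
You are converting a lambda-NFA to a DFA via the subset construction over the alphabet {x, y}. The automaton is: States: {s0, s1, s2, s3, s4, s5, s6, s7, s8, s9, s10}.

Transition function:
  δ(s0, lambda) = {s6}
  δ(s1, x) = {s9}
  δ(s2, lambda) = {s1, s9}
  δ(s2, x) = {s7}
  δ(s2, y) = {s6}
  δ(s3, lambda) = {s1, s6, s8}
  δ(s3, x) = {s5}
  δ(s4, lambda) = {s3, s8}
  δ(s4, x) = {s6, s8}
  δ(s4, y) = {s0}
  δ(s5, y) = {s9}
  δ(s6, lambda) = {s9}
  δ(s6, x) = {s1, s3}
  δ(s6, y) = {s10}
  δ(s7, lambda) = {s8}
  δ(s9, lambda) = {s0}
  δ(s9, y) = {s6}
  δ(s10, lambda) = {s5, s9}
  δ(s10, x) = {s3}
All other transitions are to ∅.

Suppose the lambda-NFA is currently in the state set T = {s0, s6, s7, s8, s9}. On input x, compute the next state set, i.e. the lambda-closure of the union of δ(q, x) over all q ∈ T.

{s0, s1, s3, s6, s8, s9}

s6 on x → {s1, s3}.
No x-transition from s0, s7, s8, s9.
Union after reading x: {s1, s3}.
Now take the lambda-closure:
From s3 via lambda: add s6, s8.
From s6 via lambda: add s9.
From s9 via lambda: add s0.
No new states can be added; the closed set is {s0, s1, s3, s6, s8, s9}.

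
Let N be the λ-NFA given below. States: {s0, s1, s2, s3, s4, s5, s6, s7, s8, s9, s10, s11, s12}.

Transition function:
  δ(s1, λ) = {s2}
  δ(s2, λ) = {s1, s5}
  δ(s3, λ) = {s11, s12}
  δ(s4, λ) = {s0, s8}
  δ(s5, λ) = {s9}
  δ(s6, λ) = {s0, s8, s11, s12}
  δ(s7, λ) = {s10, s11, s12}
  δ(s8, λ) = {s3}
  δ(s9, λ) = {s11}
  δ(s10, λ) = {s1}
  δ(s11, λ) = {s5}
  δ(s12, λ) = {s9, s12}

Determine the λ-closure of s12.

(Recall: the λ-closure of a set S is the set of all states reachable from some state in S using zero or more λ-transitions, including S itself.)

{s5, s9, s11, s12}

Start with {s12}.
From s12 via λ: add s9.
From s9 via λ: add s11.
From s11 via λ: add s5.
No new states can be added; the closed set is {s5, s9, s11, s12}.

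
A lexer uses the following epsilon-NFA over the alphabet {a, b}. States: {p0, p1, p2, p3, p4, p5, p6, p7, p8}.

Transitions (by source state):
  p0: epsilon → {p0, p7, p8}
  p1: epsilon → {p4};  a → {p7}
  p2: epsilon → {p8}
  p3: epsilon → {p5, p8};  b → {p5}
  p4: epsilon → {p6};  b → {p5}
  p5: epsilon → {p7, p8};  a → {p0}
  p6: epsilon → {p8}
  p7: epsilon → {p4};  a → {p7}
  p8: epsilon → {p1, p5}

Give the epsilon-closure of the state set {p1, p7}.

Start with {p1, p7}.
From p1 via epsilon: add p4.
From p4 via epsilon: add p6.
From p6 via epsilon: add p8.
From p8 via epsilon: add p5.
No new states can be added; the closed set is {p1, p4, p5, p6, p7, p8}.

{p1, p4, p5, p6, p7, p8}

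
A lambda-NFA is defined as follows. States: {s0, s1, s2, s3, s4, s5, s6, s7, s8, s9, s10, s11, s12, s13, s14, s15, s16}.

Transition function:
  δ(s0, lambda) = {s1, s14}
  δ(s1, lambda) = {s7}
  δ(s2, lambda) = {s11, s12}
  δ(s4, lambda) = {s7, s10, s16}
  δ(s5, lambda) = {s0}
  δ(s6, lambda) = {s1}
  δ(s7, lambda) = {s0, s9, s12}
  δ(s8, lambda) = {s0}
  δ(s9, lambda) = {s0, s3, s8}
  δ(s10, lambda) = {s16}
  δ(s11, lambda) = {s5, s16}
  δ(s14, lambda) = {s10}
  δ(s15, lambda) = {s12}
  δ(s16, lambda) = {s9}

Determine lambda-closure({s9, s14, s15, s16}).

{s0, s1, s3, s7, s8, s9, s10, s12, s14, s15, s16}

Start with {s9, s14, s15, s16}.
From s9 via lambda: add s0, s3, s8.
From s14 via lambda: add s10.
From s15 via lambda: add s12.
From s0 via lambda: add s1.
From s1 via lambda: add s7.
No new states can be added; the closed set is {s0, s1, s3, s7, s8, s9, s10, s12, s14, s15, s16}.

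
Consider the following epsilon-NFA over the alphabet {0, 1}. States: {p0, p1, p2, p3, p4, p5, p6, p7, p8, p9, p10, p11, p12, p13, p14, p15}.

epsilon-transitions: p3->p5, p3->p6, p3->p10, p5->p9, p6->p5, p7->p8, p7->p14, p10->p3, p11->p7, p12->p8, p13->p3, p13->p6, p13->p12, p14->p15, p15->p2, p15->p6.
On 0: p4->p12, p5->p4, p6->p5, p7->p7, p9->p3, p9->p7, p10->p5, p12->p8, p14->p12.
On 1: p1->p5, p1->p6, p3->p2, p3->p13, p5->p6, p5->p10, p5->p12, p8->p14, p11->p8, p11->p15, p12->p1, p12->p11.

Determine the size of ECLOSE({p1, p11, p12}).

11

Start with {p1, p11, p12}.
From p11 via epsilon: add p7.
From p12 via epsilon: add p8.
From p7 via epsilon: add p14.
From p14 via epsilon: add p15.
From p15 via epsilon: add p2, p6.
From p6 via epsilon: add p5.
From p5 via epsilon: add p9.
epsilon-closure = {p1, p2, p5, p6, p7, p8, p9, p11, p12, p14, p15}, which has 11 states.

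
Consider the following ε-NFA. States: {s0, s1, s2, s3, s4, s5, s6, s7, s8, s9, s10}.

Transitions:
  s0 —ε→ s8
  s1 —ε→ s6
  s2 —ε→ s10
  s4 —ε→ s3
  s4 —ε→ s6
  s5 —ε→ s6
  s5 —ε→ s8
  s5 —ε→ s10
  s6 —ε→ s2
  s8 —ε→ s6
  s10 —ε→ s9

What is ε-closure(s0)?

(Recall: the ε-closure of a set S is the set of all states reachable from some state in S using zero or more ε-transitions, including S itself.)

{s0, s2, s6, s8, s9, s10}

Start with {s0}.
From s0 via ε: add s8.
From s8 via ε: add s6.
From s6 via ε: add s2.
From s2 via ε: add s10.
From s10 via ε: add s9.
No new states can be added; the closed set is {s0, s2, s6, s8, s9, s10}.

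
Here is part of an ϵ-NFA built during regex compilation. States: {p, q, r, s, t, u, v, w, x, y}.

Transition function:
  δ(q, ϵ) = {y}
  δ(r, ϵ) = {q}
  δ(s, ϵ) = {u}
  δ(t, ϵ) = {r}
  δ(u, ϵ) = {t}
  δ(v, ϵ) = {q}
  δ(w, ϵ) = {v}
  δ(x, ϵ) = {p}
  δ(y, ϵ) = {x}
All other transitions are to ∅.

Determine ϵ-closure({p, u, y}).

{p, q, r, t, u, x, y}

Start with {p, u, y}.
From u via ϵ: add t.
From y via ϵ: add x.
From t via ϵ: add r.
From r via ϵ: add q.
No new states can be added; the closed set is {p, q, r, t, u, x, y}.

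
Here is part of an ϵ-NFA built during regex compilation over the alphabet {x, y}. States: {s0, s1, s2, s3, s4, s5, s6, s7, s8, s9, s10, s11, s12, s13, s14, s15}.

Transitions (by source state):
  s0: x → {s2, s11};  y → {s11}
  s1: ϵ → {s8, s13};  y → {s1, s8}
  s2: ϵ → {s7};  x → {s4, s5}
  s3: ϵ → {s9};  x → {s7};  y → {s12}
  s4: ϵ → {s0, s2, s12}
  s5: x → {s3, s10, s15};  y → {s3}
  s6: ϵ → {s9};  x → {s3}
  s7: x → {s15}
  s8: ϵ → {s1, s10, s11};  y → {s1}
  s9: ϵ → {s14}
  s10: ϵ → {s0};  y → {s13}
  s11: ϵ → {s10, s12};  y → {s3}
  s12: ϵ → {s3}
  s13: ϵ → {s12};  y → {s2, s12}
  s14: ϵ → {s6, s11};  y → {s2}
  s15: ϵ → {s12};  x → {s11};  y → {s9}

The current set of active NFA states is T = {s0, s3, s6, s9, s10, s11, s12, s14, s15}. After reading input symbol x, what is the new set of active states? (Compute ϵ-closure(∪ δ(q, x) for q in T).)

s0 on x → {s2, s11}.
s3 on x → {s7}.
s6 on x → {s3}.
s15 on x → {s11}.
No x-transition from s9, s10, s11, s12, s14.
Union after reading x: {s2, s3, s7, s11}.
Now take the ϵ-closure:
From s3 via ϵ: add s9.
From s11 via ϵ: add s10, s12.
From s9 via ϵ: add s14.
From s10 via ϵ: add s0.
From s14 via ϵ: add s6.
No new states can be added; the closed set is {s0, s2, s3, s6, s7, s9, s10, s11, s12, s14}.

{s0, s2, s3, s6, s7, s9, s10, s11, s12, s14}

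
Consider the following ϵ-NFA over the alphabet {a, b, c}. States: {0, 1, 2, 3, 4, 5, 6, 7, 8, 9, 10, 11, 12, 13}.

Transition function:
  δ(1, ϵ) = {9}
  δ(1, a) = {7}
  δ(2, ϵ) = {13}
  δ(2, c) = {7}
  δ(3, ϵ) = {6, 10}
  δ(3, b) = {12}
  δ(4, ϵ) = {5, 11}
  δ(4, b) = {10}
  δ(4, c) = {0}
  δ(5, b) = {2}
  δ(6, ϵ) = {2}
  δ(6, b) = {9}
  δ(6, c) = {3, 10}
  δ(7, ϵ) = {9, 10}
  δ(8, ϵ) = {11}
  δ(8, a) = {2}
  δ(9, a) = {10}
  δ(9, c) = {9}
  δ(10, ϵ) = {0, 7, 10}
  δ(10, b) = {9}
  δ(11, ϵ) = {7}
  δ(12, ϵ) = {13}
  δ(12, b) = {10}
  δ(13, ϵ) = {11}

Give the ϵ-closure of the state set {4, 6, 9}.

Start with {4, 6, 9}.
From 4 via ϵ: add 5, 11.
From 6 via ϵ: add 2.
From 2 via ϵ: add 13.
From 11 via ϵ: add 7.
From 7 via ϵ: add 10.
From 10 via ϵ: add 0.
No new states can be added; the closed set is {0, 2, 4, 5, 6, 7, 9, 10, 11, 13}.

{0, 2, 4, 5, 6, 7, 9, 10, 11, 13}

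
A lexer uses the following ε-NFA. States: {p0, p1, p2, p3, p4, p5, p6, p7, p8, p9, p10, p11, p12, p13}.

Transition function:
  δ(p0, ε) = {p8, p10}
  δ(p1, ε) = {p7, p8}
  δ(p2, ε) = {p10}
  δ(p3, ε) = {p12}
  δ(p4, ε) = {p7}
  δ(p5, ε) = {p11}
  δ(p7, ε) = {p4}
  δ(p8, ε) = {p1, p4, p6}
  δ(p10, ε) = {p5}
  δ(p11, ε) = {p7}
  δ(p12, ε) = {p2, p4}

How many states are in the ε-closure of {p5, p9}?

Start with {p5, p9}.
From p5 via ε: add p11.
From p11 via ε: add p7.
From p7 via ε: add p4.
ε-closure = {p4, p5, p7, p9, p11}, which has 5 states.

5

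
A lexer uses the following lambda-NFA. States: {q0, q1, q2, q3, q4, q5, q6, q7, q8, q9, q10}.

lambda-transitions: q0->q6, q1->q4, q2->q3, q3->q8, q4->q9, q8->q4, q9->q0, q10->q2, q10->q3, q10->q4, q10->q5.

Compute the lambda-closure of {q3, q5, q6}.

Start with {q3, q5, q6}.
From q3 via lambda: add q8.
From q8 via lambda: add q4.
From q4 via lambda: add q9.
From q9 via lambda: add q0.
No new states can be added; the closed set is {q0, q3, q4, q5, q6, q8, q9}.

{q0, q3, q4, q5, q6, q8, q9}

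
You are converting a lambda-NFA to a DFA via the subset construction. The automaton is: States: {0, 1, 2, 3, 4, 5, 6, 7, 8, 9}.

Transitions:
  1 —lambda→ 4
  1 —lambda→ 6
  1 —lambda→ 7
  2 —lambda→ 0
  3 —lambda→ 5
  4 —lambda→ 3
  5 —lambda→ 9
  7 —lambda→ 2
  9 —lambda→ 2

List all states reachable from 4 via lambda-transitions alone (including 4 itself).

Start with {4}.
From 4 via lambda: add 3.
From 3 via lambda: add 5.
From 5 via lambda: add 9.
From 9 via lambda: add 2.
From 2 via lambda: add 0.
No new states can be added; the closed set is {0, 2, 3, 4, 5, 9}.

{0, 2, 3, 4, 5, 9}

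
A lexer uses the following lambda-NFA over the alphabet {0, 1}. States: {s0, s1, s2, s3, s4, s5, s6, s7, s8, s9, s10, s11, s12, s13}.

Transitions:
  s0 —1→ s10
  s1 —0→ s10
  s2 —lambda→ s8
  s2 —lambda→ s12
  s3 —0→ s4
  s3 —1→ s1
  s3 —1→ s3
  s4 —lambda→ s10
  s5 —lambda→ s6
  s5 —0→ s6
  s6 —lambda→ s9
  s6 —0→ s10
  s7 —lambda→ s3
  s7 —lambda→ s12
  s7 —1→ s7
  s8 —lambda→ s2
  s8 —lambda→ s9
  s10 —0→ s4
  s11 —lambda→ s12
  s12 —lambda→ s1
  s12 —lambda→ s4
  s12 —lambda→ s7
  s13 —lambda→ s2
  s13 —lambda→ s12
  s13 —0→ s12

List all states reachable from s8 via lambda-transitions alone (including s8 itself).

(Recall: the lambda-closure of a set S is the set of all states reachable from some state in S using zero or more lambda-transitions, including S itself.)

Start with {s8}.
From s8 via lambda: add s2, s9.
From s2 via lambda: add s12.
From s12 via lambda: add s1, s4, s7.
From s4 via lambda: add s10.
From s7 via lambda: add s3.
No new states can be added; the closed set is {s1, s2, s3, s4, s7, s8, s9, s10, s12}.

{s1, s2, s3, s4, s7, s8, s9, s10, s12}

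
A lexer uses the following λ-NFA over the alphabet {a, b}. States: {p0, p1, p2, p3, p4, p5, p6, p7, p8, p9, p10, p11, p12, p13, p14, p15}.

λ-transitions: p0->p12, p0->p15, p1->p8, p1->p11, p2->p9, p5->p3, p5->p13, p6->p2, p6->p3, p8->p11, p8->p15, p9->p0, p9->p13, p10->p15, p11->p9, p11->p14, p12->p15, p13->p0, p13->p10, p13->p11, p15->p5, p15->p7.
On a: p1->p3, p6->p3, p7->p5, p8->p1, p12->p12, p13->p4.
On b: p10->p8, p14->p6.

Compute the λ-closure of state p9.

Start with {p9}.
From p9 via λ: add p0, p13.
From p0 via λ: add p12, p15.
From p13 via λ: add p10, p11.
From p11 via λ: add p14.
From p15 via λ: add p5, p7.
From p5 via λ: add p3.
No new states can be added; the closed set is {p0, p3, p5, p7, p9, p10, p11, p12, p13, p14, p15}.

{p0, p3, p5, p7, p9, p10, p11, p12, p13, p14, p15}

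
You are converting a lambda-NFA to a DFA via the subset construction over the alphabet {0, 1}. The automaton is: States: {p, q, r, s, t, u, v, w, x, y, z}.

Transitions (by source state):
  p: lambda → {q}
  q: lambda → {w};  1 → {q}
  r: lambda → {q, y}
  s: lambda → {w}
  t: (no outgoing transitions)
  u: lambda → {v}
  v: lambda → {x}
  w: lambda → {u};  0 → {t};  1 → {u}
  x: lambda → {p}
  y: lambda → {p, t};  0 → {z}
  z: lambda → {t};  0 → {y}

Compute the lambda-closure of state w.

Start with {w}.
From w via lambda: add u.
From u via lambda: add v.
From v via lambda: add x.
From x via lambda: add p.
From p via lambda: add q.
No new states can be added; the closed set is {p, q, u, v, w, x}.

{p, q, u, v, w, x}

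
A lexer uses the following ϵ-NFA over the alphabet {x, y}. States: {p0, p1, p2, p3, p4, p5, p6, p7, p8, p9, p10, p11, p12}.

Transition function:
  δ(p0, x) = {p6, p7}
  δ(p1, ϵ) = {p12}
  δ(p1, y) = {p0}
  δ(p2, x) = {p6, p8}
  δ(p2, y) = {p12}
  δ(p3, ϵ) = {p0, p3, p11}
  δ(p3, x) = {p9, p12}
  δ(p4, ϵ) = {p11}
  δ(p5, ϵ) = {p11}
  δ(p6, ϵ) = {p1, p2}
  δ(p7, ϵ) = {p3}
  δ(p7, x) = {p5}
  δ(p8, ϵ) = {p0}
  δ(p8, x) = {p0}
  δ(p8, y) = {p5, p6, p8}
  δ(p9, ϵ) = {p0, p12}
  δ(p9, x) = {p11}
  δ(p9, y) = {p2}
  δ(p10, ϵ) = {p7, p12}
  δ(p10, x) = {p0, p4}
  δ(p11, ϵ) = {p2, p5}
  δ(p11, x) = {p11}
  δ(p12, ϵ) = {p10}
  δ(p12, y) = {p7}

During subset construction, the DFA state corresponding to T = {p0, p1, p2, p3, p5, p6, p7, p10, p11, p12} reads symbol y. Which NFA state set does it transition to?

p1 on y → {p0}.
p2 on y → {p12}.
p12 on y → {p7}.
No y-transition from p0, p3, p5, p6, p7, p10, p11.
Union after reading y: {p0, p7, p12}.
Now take the ϵ-closure:
From p7 via ϵ: add p3.
From p12 via ϵ: add p10.
From p3 via ϵ: add p11.
From p11 via ϵ: add p2, p5.
No new states can be added; the closed set is {p0, p2, p3, p5, p7, p10, p11, p12}.

{p0, p2, p3, p5, p7, p10, p11, p12}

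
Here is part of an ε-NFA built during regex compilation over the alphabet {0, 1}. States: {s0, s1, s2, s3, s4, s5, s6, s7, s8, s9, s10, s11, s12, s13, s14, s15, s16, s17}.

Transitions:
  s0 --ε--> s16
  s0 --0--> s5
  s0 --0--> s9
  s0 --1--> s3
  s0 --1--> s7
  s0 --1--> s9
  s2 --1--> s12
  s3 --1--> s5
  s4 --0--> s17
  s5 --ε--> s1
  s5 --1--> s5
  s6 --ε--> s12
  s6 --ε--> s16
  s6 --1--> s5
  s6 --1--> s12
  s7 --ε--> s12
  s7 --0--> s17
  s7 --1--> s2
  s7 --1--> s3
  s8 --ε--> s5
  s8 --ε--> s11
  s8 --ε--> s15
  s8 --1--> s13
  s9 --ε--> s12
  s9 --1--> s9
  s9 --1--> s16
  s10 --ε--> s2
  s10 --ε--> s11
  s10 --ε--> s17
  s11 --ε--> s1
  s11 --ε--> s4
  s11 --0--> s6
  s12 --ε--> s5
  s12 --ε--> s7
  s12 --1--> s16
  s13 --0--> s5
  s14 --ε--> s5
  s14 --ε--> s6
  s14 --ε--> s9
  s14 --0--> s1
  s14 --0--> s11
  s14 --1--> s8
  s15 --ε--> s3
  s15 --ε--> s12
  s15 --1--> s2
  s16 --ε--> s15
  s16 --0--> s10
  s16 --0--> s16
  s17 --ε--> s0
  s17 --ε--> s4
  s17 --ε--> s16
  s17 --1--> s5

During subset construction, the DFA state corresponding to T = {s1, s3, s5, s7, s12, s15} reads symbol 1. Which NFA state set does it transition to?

{s1, s2, s3, s5, s7, s12, s15, s16}

s3 on 1 → {s5}.
s5 on 1 → {s5}.
s7 on 1 → {s2, s3}.
s12 on 1 → {s16}.
s15 on 1 → {s2}.
No 1-transition from s1.
Union after reading 1: {s2, s3, s5, s16}.
Now take the ε-closure:
From s5 via ε: add s1.
From s16 via ε: add s15.
From s15 via ε: add s12.
From s12 via ε: add s7.
No new states can be added; the closed set is {s1, s2, s3, s5, s7, s12, s15, s16}.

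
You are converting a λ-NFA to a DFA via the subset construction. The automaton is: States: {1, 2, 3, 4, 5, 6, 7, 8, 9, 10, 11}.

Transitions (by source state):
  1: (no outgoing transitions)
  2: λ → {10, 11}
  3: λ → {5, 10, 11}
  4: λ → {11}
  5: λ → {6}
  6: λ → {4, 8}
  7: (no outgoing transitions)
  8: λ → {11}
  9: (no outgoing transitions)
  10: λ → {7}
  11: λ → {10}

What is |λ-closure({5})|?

7

Start with {5}.
From 5 via λ: add 6.
From 6 via λ: add 4, 8.
From 4 via λ: add 11.
From 11 via λ: add 10.
From 10 via λ: add 7.
λ-closure = {4, 5, 6, 7, 8, 10, 11}, which has 7 states.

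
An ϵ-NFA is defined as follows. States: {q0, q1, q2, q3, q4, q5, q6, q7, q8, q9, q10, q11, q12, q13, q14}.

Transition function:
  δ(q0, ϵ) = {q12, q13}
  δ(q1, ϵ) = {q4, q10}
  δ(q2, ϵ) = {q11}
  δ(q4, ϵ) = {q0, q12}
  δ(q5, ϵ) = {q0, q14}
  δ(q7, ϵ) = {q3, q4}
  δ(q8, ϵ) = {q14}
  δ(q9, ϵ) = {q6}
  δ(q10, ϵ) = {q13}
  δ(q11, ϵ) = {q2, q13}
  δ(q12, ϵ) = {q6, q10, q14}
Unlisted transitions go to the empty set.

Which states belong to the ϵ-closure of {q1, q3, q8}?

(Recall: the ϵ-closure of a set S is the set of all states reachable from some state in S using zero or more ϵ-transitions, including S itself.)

Start with {q1, q3, q8}.
From q1 via ϵ: add q4, q10.
From q8 via ϵ: add q14.
From q4 via ϵ: add q0, q12.
From q10 via ϵ: add q13.
From q12 via ϵ: add q6.
No new states can be added; the closed set is {q0, q1, q3, q4, q6, q8, q10, q12, q13, q14}.

{q0, q1, q3, q4, q6, q8, q10, q12, q13, q14}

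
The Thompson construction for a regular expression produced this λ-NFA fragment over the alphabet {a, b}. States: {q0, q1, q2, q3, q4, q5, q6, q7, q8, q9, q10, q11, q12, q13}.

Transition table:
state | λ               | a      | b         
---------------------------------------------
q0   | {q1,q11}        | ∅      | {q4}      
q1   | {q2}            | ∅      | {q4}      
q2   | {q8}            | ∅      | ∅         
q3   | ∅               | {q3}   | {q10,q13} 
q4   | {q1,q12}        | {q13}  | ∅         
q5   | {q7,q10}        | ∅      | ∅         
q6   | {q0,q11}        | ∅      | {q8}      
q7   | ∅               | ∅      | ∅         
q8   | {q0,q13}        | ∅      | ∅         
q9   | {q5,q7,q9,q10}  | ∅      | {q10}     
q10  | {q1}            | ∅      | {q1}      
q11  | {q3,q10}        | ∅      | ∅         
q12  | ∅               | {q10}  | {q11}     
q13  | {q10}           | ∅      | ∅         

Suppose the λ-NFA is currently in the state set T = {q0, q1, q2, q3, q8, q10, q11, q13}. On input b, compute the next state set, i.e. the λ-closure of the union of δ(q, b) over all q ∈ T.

{q0, q1, q2, q3, q4, q8, q10, q11, q12, q13}

q0 on b → {q4}.
q1 on b → {q4}.
q3 on b → {q10, q13}.
q10 on b → {q1}.
No b-transition from q2, q8, q11, q13.
Union after reading b: {q1, q4, q10, q13}.
Now take the λ-closure:
From q1 via λ: add q2.
From q4 via λ: add q12.
From q2 via λ: add q8.
From q8 via λ: add q0.
From q0 via λ: add q11.
From q11 via λ: add q3.
No new states can be added; the closed set is {q0, q1, q2, q3, q4, q8, q10, q11, q12, q13}.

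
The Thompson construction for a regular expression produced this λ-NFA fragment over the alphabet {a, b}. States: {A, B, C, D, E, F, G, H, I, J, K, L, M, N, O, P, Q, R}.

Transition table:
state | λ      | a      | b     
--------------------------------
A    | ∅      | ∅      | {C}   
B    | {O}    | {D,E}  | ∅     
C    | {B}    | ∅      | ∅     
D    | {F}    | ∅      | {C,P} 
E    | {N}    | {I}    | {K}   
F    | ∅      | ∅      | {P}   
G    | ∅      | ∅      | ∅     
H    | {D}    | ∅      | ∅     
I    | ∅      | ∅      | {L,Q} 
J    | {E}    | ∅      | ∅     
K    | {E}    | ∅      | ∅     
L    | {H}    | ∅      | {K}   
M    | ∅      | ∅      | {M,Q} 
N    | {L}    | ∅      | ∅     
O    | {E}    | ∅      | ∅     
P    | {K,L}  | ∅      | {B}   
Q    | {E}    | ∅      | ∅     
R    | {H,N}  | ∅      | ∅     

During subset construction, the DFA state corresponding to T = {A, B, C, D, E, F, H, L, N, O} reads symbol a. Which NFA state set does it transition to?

{D, E, F, H, I, L, N}

B on a → {D, E}.
E on a → {I}.
No a-transition from A, C, D, F, H, L, N, O.
Union after reading a: {D, E, I}.
Now take the λ-closure:
From D via λ: add F.
From E via λ: add N.
From N via λ: add L.
From L via λ: add H.
No new states can be added; the closed set is {D, E, F, H, I, L, N}.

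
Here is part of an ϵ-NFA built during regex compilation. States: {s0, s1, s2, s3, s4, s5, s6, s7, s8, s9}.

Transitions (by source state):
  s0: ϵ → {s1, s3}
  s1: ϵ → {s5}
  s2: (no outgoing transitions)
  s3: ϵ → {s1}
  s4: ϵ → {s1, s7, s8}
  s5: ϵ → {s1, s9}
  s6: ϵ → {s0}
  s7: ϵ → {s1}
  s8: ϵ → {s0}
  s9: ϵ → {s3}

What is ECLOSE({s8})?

{s0, s1, s3, s5, s8, s9}

Start with {s8}.
From s8 via ϵ: add s0.
From s0 via ϵ: add s1, s3.
From s1 via ϵ: add s5.
From s5 via ϵ: add s9.
No new states can be added; the closed set is {s0, s1, s3, s5, s8, s9}.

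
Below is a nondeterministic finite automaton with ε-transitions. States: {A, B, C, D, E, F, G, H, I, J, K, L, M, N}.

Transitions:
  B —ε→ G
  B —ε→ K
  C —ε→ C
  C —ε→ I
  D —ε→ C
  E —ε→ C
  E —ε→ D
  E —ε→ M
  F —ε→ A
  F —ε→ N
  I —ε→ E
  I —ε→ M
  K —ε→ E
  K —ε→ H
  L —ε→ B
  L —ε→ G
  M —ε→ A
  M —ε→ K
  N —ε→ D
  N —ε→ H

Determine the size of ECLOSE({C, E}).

Start with {C, E}.
From C via ε: add I.
From E via ε: add D, M.
From M via ε: add A, K.
From K via ε: add H.
ε-closure = {A, C, D, E, H, I, K, M}, which has 8 states.

8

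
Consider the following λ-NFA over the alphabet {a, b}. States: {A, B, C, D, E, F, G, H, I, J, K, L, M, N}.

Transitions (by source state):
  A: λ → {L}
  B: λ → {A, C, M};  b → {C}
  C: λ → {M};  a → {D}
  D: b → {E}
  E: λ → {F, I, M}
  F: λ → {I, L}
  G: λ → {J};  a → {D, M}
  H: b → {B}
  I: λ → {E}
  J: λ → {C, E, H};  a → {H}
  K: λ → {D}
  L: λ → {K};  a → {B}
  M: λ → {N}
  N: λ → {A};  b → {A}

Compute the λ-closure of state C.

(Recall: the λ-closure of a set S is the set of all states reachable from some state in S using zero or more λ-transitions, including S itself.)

Start with {C}.
From C via λ: add M.
From M via λ: add N.
From N via λ: add A.
From A via λ: add L.
From L via λ: add K.
From K via λ: add D.
No new states can be added; the closed set is {A, C, D, K, L, M, N}.

{A, C, D, K, L, M, N}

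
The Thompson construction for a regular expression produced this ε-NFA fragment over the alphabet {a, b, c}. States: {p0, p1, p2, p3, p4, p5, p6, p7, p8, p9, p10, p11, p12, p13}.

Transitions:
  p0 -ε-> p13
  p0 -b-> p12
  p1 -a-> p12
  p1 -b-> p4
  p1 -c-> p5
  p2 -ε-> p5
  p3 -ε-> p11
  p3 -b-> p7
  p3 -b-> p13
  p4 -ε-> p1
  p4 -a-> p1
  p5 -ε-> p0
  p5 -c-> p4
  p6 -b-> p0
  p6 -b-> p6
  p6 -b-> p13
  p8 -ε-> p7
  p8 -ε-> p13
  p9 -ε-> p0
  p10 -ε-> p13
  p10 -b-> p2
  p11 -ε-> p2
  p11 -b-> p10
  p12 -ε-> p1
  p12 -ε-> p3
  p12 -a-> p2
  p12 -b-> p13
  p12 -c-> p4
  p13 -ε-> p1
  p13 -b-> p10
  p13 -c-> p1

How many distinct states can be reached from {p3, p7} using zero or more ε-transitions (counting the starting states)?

8

Start with {p3, p7}.
From p3 via ε: add p11.
From p11 via ε: add p2.
From p2 via ε: add p5.
From p5 via ε: add p0.
From p0 via ε: add p13.
From p13 via ε: add p1.
ε-closure = {p0, p1, p2, p3, p5, p7, p11, p13}, which has 8 states.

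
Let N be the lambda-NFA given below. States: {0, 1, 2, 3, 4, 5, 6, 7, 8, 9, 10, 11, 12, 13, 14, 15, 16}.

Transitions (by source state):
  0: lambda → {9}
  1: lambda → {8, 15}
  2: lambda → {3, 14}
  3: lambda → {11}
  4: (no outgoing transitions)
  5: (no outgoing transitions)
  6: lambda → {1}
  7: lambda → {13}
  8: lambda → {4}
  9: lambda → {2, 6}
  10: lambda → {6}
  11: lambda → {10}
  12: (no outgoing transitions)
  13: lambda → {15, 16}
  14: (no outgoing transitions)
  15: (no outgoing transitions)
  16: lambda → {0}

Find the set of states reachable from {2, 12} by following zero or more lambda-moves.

{1, 2, 3, 4, 6, 8, 10, 11, 12, 14, 15}

Start with {2, 12}.
From 2 via lambda: add 3, 14.
From 3 via lambda: add 11.
From 11 via lambda: add 10.
From 10 via lambda: add 6.
From 6 via lambda: add 1.
From 1 via lambda: add 8, 15.
From 8 via lambda: add 4.
No new states can be added; the closed set is {1, 2, 3, 4, 6, 8, 10, 11, 12, 14, 15}.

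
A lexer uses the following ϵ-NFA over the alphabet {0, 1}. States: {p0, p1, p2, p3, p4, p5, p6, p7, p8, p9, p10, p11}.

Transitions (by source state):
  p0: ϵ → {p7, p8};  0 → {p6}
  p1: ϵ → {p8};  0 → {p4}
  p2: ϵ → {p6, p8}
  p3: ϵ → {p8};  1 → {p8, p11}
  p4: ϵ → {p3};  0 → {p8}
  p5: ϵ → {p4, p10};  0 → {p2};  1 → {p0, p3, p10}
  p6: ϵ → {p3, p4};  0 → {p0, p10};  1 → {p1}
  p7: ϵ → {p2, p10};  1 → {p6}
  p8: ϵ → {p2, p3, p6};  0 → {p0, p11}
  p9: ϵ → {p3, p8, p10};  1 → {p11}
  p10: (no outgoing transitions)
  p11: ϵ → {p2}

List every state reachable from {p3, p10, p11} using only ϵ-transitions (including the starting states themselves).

Start with {p3, p10, p11}.
From p3 via ϵ: add p8.
From p11 via ϵ: add p2.
From p2 via ϵ: add p6.
From p6 via ϵ: add p4.
No new states can be added; the closed set is {p2, p3, p4, p6, p8, p10, p11}.

{p2, p3, p4, p6, p8, p10, p11}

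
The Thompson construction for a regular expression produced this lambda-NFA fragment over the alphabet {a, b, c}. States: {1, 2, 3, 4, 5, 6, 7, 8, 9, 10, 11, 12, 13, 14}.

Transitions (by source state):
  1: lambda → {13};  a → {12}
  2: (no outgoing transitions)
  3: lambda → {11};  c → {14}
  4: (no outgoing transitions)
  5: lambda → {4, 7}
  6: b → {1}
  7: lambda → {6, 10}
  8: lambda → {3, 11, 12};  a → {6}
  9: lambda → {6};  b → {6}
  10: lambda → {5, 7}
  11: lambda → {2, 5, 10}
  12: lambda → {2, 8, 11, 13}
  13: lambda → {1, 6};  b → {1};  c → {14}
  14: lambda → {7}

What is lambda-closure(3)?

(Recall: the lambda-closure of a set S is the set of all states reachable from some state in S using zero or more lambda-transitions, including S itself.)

{2, 3, 4, 5, 6, 7, 10, 11}

Start with {3}.
From 3 via lambda: add 11.
From 11 via lambda: add 2, 5, 10.
From 5 via lambda: add 4, 7.
From 7 via lambda: add 6.
No new states can be added; the closed set is {2, 3, 4, 5, 6, 7, 10, 11}.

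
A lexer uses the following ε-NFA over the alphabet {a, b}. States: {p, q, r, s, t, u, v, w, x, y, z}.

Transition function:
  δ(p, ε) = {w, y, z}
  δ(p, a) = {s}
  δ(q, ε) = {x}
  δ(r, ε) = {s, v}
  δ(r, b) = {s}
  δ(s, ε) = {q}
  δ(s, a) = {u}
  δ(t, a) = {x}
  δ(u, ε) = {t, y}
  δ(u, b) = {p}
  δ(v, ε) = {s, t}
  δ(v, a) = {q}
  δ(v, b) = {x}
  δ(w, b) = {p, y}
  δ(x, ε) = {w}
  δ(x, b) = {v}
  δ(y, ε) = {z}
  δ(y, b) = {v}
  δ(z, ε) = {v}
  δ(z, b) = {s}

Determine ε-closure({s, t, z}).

{q, s, t, v, w, x, z}

Start with {s, t, z}.
From s via ε: add q.
From z via ε: add v.
From q via ε: add x.
From x via ε: add w.
No new states can be added; the closed set is {q, s, t, v, w, x, z}.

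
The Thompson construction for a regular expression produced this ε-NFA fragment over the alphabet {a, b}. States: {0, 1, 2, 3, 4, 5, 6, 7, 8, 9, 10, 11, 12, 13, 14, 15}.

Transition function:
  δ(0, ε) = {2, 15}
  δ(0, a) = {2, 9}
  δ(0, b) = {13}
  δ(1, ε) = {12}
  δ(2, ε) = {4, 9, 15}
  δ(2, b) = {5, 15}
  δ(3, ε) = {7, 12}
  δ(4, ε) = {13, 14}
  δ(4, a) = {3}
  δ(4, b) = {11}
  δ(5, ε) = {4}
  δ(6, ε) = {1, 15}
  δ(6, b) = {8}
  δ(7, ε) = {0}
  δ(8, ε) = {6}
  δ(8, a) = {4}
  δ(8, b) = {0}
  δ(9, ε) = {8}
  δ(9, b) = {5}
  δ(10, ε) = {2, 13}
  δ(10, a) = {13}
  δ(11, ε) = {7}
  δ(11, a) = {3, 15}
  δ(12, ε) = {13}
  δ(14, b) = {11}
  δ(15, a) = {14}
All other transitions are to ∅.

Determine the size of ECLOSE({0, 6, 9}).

11

Start with {0, 6, 9}.
From 0 via ε: add 2, 15.
From 6 via ε: add 1.
From 9 via ε: add 8.
From 1 via ε: add 12.
From 2 via ε: add 4.
From 4 via ε: add 13, 14.
ε-closure = {0, 1, 2, 4, 6, 8, 9, 12, 13, 14, 15}, which has 11 states.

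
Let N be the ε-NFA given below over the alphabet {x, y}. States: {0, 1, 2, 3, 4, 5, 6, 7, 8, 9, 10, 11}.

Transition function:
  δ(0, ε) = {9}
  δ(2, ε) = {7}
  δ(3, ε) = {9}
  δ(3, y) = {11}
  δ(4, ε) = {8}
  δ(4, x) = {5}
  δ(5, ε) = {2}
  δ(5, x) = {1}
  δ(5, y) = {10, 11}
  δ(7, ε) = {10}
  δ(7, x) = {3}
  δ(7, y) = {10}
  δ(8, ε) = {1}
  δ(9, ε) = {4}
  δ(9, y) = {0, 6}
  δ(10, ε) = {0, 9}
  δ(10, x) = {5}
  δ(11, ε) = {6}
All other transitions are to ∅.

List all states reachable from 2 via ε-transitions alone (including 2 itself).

{0, 1, 2, 4, 7, 8, 9, 10}

Start with {2}.
From 2 via ε: add 7.
From 7 via ε: add 10.
From 10 via ε: add 0, 9.
From 9 via ε: add 4.
From 4 via ε: add 8.
From 8 via ε: add 1.
No new states can be added; the closed set is {0, 1, 2, 4, 7, 8, 9, 10}.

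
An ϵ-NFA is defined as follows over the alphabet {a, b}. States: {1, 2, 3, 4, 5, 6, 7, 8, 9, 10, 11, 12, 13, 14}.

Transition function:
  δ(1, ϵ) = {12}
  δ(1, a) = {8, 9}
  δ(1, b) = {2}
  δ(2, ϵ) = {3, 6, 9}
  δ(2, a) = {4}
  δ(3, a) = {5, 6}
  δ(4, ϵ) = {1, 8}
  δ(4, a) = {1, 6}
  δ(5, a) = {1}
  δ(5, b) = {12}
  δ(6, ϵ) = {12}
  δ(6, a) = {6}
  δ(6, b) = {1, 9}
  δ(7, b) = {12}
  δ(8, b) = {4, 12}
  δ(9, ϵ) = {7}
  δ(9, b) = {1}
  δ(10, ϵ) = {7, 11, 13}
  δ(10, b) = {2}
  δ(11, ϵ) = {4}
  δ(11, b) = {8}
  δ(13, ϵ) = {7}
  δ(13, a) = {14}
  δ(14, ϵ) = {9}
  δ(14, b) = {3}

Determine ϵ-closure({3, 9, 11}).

{1, 3, 4, 7, 8, 9, 11, 12}

Start with {3, 9, 11}.
From 9 via ϵ: add 7.
From 11 via ϵ: add 4.
From 4 via ϵ: add 1, 8.
From 1 via ϵ: add 12.
No new states can be added; the closed set is {1, 3, 4, 7, 8, 9, 11, 12}.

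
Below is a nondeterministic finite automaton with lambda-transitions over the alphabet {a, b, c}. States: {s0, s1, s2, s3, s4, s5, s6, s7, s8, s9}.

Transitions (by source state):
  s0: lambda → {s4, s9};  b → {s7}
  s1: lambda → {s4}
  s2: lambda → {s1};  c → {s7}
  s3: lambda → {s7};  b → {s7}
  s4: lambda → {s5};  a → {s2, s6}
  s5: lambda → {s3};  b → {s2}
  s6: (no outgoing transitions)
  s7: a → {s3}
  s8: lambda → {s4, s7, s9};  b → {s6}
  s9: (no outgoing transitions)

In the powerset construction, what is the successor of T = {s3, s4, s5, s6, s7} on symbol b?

{s1, s2, s3, s4, s5, s7}

s3 on b → {s7}.
s5 on b → {s2}.
No b-transition from s4, s6, s7.
Union after reading b: {s2, s7}.
Now take the lambda-closure:
From s2 via lambda: add s1.
From s1 via lambda: add s4.
From s4 via lambda: add s5.
From s5 via lambda: add s3.
No new states can be added; the closed set is {s1, s2, s3, s4, s5, s7}.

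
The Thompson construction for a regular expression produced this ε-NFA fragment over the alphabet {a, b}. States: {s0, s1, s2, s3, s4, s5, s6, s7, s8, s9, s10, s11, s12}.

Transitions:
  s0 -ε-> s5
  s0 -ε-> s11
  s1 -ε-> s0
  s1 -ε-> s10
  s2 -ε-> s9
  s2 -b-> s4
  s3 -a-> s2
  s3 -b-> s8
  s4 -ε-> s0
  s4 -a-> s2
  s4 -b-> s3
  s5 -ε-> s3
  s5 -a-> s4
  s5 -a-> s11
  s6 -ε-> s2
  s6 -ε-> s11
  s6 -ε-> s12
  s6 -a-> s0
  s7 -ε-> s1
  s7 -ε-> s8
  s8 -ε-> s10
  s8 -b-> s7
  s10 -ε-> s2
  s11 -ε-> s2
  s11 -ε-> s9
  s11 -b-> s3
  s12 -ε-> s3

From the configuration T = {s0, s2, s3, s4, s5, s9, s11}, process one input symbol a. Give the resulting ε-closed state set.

{s0, s2, s3, s4, s5, s9, s11}

s3 on a → {s2}.
s4 on a → {s2}.
s5 on a → {s4, s11}.
No a-transition from s0, s2, s9, s11.
Union after reading a: {s2, s4, s11}.
Now take the ε-closure:
From s2 via ε: add s9.
From s4 via ε: add s0.
From s0 via ε: add s5.
From s5 via ε: add s3.
No new states can be added; the closed set is {s0, s2, s3, s4, s5, s9, s11}.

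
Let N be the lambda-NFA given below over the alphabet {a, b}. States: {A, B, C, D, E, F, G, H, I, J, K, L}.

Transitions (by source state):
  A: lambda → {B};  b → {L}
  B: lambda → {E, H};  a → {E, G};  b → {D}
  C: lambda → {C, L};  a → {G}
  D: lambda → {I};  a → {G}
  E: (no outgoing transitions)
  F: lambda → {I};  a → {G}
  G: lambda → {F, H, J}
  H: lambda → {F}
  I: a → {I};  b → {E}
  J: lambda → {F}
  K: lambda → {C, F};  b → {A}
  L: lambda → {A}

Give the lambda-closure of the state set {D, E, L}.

{A, B, D, E, F, H, I, L}

Start with {D, E, L}.
From D via lambda: add I.
From L via lambda: add A.
From A via lambda: add B.
From B via lambda: add H.
From H via lambda: add F.
No new states can be added; the closed set is {A, B, D, E, F, H, I, L}.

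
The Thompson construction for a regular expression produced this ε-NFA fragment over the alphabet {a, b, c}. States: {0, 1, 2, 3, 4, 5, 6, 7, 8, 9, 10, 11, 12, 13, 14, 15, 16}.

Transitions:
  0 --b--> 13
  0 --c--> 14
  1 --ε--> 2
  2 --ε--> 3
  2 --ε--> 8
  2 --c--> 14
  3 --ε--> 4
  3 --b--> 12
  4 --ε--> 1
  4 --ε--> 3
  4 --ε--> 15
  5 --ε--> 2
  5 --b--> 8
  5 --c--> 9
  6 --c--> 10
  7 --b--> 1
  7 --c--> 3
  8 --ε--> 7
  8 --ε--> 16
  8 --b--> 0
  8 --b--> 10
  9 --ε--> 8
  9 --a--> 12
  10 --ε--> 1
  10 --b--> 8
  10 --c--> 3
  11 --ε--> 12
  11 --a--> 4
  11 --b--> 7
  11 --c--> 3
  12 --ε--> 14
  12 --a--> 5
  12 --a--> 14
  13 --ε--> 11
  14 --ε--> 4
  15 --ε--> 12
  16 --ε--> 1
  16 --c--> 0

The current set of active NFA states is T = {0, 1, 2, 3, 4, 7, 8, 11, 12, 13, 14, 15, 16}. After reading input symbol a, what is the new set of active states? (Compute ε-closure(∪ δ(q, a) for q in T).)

{1, 2, 3, 4, 5, 7, 8, 12, 14, 15, 16}

11 on a → {4}.
12 on a → {5, 14}.
No a-transition from 0, 1, 2, 3, 4, 7, 8, 13, 14, 15, 16.
Union after reading a: {4, 5, 14}.
Now take the ε-closure:
From 4 via ε: add 1, 3, 15.
From 5 via ε: add 2.
From 2 via ε: add 8.
From 15 via ε: add 12.
From 8 via ε: add 7, 16.
No new states can be added; the closed set is {1, 2, 3, 4, 5, 7, 8, 12, 14, 15, 16}.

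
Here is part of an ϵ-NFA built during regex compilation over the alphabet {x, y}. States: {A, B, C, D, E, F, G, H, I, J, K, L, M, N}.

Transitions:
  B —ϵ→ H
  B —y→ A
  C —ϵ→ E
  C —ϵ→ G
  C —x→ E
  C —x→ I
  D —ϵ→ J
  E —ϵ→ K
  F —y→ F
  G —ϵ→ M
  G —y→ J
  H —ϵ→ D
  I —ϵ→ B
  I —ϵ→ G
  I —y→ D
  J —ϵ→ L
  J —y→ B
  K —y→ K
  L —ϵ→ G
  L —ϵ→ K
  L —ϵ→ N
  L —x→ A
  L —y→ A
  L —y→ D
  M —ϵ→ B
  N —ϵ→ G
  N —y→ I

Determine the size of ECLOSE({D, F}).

Start with {D, F}.
From D via ϵ: add J.
From J via ϵ: add L.
From L via ϵ: add G, K, N.
From G via ϵ: add M.
From M via ϵ: add B.
From B via ϵ: add H.
ϵ-closure = {B, D, F, G, H, J, K, L, M, N}, which has 10 states.

10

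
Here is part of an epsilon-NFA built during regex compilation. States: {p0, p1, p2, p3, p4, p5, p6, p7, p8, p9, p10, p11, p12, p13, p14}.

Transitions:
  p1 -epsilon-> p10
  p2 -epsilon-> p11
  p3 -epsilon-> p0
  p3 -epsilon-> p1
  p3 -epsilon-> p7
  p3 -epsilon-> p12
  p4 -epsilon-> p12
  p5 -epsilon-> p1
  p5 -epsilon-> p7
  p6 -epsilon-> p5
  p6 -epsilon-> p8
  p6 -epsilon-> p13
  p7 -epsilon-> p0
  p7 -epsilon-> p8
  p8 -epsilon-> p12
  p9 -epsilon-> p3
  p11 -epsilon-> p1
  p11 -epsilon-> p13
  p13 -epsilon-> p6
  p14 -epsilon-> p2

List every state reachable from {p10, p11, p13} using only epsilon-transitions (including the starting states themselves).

Start with {p10, p11, p13}.
From p11 via epsilon: add p1.
From p13 via epsilon: add p6.
From p6 via epsilon: add p5, p8.
From p5 via epsilon: add p7.
From p8 via epsilon: add p12.
From p7 via epsilon: add p0.
No new states can be added; the closed set is {p0, p1, p5, p6, p7, p8, p10, p11, p12, p13}.

{p0, p1, p5, p6, p7, p8, p10, p11, p12, p13}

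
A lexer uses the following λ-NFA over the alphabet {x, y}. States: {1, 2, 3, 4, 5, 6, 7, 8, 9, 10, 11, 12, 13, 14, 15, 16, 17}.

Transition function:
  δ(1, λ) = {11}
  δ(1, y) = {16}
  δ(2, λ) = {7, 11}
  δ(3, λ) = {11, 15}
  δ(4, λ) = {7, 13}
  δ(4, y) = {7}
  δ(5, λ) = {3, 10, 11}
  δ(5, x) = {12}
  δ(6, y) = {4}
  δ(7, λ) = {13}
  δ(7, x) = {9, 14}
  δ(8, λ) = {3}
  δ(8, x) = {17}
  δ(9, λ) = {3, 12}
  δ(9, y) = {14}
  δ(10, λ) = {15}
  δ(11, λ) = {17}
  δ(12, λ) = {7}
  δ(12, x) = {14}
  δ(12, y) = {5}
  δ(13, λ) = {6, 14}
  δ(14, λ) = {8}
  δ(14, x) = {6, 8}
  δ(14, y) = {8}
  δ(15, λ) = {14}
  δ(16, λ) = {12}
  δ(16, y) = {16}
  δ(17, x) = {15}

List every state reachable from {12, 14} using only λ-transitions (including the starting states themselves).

Start with {12, 14}.
From 12 via λ: add 7.
From 14 via λ: add 8.
From 7 via λ: add 13.
From 8 via λ: add 3.
From 3 via λ: add 11, 15.
From 13 via λ: add 6.
From 11 via λ: add 17.
No new states can be added; the closed set is {3, 6, 7, 8, 11, 12, 13, 14, 15, 17}.

{3, 6, 7, 8, 11, 12, 13, 14, 15, 17}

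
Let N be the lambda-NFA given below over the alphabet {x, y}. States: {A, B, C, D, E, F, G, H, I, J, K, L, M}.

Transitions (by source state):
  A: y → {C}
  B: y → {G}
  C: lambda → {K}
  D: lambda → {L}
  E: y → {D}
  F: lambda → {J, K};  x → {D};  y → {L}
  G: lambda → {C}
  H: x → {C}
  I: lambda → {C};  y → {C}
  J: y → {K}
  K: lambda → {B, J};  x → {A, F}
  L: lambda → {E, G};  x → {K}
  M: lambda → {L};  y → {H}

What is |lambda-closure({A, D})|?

Start with {A, D}.
From D via lambda: add L.
From L via lambda: add E, G.
From G via lambda: add C.
From C via lambda: add K.
From K via lambda: add B, J.
lambda-closure = {A, B, C, D, E, G, J, K, L}, which has 9 states.

9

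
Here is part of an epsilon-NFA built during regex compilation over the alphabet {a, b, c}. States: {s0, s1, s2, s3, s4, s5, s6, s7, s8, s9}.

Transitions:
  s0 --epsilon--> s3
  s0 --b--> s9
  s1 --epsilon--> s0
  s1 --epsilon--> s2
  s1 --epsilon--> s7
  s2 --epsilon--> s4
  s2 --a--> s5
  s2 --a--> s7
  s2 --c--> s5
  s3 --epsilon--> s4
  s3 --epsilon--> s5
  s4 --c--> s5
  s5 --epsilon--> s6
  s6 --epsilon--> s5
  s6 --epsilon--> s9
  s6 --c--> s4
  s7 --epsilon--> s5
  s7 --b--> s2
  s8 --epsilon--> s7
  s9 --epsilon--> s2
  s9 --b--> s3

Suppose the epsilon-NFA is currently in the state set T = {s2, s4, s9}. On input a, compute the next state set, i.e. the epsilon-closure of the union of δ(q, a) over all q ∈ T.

s2 on a → {s5, s7}.
No a-transition from s4, s9.
Union after reading a: {s5, s7}.
Now take the epsilon-closure:
From s5 via epsilon: add s6.
From s6 via epsilon: add s9.
From s9 via epsilon: add s2.
From s2 via epsilon: add s4.
No new states can be added; the closed set is {s2, s4, s5, s6, s7, s9}.

{s2, s4, s5, s6, s7, s9}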